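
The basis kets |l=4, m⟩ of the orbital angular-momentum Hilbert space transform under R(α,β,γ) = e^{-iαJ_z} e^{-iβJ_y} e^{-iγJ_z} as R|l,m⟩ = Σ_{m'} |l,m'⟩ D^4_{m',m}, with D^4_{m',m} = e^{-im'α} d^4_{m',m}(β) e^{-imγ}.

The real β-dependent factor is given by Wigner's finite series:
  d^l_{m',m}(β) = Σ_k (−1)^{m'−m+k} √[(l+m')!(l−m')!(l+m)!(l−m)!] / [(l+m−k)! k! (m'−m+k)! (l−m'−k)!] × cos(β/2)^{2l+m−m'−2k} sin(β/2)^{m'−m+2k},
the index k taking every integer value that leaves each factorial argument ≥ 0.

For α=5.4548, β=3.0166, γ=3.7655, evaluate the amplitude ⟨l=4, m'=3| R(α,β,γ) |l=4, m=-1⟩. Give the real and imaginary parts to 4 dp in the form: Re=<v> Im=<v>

First d^4_{3,-1}(β=3.0166), then the phase factors e^{-i(3)α} and e^{-i(-1)γ}:
c=cos(3.0166/2)=0.062456, s=sin(3.0166/2)=0.998048; N=√[5040·1·6·120]=1904.940944
The bounds max(0,m−m')=0 and min(l+m,l−m')=1 give 2 terms
  k=0: (−1)^4·1904.9409/(144)·0.0625^4·0.9980^4 = +0.000200
  k=1: (−1)^5·1904.9409/(240)·0.0625^2·0.9980^6 = -0.030600
d^4_{3,-1}(3.0166) = +0.000200 -0.030600 = -0.030400
Attach z-rotation phases: D = e^{-i(3)(5.4548)}·(-0.030400)·e^{-i(-1)(3.7655)} = -0.030384+0.000989i

Re=-0.0304 Im=0.0010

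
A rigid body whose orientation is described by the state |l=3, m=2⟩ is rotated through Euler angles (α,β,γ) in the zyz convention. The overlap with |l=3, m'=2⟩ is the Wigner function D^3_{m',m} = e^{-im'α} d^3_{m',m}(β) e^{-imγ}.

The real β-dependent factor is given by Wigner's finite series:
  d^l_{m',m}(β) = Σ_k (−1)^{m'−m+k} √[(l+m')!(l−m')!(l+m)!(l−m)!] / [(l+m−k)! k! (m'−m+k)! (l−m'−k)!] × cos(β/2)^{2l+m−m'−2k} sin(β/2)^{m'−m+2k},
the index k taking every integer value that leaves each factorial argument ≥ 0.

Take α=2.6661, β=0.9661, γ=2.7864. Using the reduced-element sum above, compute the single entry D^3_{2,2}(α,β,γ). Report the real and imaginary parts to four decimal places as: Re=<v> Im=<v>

D^3_{2,2}(2.6661,0.9661,2.7864) = e^{-i·2·2.6661}·d^3_{2,2}(0.9661)·e^{-i·2·2.7864}. Compute d first:
c=cos(0.9661/2)=0.885582, s=sin(0.9661/2)=0.464482; N=√[120·1·120·1]=120.000000
The bounds max(0,m−m')=0 and min(l+m,l−m')=1 give 2 terms
  k=0: (−1)^0·120.0000/(120)·0.8856^6·0.4645^0 = +0.482363
  k=1: (−1)^1·120.0000/(24)·0.8856^4·0.4645^2 = -0.663475
d^3_{2,2}(0.9661) = +0.482363 -0.663475 = -0.181112
Phases: e^{-i·(2)·2.6661}=+0.580881+0.813988i, e^{-i·(2)·2.7864}=+0.758111+0.652126i ⇒ D=+0.016382-0.180369i

Re=0.0164 Im=-0.1804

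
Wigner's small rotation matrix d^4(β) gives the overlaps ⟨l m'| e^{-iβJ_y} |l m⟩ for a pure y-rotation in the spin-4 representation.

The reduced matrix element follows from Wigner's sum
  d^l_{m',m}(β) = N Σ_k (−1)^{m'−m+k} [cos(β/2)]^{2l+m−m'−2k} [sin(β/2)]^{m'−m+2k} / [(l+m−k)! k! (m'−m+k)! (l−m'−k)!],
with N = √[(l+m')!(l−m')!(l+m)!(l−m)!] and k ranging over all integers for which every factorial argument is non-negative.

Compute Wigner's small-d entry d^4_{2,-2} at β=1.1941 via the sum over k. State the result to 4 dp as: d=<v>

d=0.4518

d^4_{2,-2}(β=1.1941) via Wigner's sum:
Half-angle: c=0.826998, s=0.562205. N=√(720·2·2·720)=1440.000000
k: max(0,(-2)−(2))=0 … min(4+(-2),4−(2))=2
  k=0: (−1)^4·1440.0000/(96)·0.8270^4·0.5622^4 = +0.700952
  k=1: (−1)^5·1440.0000/(120)·0.8270^2·0.5622^6 = -0.259155
  k=2: (−1)^6·1440.0000/(1440)·0.8270^0·0.5622^8 = +0.009981
d^4_{2,-2}(1.1941) = +0.700952 -0.259155 +0.009981 = +0.451778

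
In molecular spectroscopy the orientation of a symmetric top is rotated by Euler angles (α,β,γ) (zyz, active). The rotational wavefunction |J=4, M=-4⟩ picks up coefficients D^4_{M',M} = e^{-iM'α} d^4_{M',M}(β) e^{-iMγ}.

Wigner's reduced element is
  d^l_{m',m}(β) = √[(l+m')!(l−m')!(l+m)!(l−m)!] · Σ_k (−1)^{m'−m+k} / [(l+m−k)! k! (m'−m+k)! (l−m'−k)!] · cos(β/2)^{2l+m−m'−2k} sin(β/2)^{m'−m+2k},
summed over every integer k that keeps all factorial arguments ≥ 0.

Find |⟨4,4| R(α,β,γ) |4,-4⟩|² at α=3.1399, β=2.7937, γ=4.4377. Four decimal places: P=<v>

First d^4_{4,-4}(β=2.7937), then the phase factors e^{-i(4)α} and e^{-i(-4)γ}:
Half-angle: c=0.173070, s=0.984909. N=√(40320·1·1·40320)=40320.000000
Admissible k: 0..0 (factorial args all ≥0)
  k=0: (−1)^8·40320.0000/(40320)·0.1731^0·0.9849^8 = +0.885463
d^4_{4,-4}(2.7937) = +0.885463
|D^4_{4,-4}|² = |d^4_{4,-4}(β)|² = (+0.885463)² = 0.784045 (the z-rotation phases have unit modulus)

P=0.7840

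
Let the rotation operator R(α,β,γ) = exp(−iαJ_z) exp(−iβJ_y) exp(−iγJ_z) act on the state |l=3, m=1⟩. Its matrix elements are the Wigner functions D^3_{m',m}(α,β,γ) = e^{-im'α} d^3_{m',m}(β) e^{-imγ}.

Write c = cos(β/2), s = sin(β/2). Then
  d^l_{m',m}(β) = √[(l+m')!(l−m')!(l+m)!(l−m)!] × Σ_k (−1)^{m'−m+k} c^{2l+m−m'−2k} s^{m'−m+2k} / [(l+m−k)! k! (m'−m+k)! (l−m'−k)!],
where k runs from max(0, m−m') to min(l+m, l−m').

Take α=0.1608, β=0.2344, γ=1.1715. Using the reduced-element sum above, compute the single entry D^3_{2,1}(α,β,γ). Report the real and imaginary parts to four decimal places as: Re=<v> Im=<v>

Re=-0.0270 Im=0.3463

Split into d^3_{2,1}(β=0.2344) × two z-phases.
Half-angle: c=0.993140, s=0.116932. N=√(120·1·24·2)=75.894664
k∈{0,1} keeps every argument non-negative
  k=0: (−1)^1·75.8947/(24)·0.9931^5·0.1169^1 = -0.357261
  k=1: (−1)^2·75.8947/(12)·0.9931^3·0.1169^3 = +0.009905
d^3_{2,1}(0.2344) = -0.357261 +0.009905 = -0.347355
D = (+0.948731-0.316085i)·(-0.347355)·(+0.388770-0.921335i) = -0.026961+0.346308i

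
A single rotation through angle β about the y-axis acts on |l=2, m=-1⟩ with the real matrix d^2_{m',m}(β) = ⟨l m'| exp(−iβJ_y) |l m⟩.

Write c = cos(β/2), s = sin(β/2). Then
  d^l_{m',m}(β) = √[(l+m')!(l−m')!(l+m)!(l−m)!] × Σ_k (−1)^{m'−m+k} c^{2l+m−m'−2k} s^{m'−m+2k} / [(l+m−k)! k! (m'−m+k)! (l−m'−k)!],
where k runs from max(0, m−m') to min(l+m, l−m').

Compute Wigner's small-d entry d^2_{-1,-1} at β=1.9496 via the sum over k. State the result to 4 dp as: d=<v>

d^2_{-1,-1}(β=1.9496) via Wigner's sum:
c=cos(1.9496/2)=0.561334, s=sin(1.9496/2)=0.827590; N=√[1·6·1·6]=6.000000
k∈{0,1} keeps every argument non-negative
  k=0: (−1)^0·6.0000/(6)·0.5613^4·0.8276^0 = +0.099285
  k=1: (−1)^1·6.0000/(2)·0.5613^2·0.8276^2 = -0.647431
d^2_{-1,-1}(1.9496) = +0.099285 -0.647431 = -0.548146

d=-0.5481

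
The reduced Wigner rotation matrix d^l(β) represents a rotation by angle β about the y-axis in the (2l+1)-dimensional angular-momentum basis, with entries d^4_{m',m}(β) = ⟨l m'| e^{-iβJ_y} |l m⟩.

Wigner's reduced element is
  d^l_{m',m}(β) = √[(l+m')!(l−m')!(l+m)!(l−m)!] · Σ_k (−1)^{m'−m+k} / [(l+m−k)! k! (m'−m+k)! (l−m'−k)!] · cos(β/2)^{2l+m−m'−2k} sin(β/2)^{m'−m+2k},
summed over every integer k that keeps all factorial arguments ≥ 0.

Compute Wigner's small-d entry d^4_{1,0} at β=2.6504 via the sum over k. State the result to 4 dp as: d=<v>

d^4_{1,0}(β=2.6504) via Wigner's sum:
c=cos(2.6504/2)=0.243135, s=sin(2.6504/2)=0.969993; N=√[120·6·24·24]=643.987578
k∈{0,1,2,3} keeps every argument non-negative
  k=0: (−1)^1·643.9876/(144)·0.2431^7·0.9700^1 = -0.000218
  k=1: (−1)^2·643.9876/(24)·0.2431^5·0.9700^3 = +0.020807
  k=2: (−1)^3·643.9876/(24)·0.2431^3·0.9700^5 = -0.331169
  k=3: (−1)^4·643.9876/(144)·0.2431^1·0.9700^7 = +0.878498
d^4_{1,0}(2.6504) = -0.000218 +0.020807 -0.331169 +0.878498 = +0.567918

d=0.5679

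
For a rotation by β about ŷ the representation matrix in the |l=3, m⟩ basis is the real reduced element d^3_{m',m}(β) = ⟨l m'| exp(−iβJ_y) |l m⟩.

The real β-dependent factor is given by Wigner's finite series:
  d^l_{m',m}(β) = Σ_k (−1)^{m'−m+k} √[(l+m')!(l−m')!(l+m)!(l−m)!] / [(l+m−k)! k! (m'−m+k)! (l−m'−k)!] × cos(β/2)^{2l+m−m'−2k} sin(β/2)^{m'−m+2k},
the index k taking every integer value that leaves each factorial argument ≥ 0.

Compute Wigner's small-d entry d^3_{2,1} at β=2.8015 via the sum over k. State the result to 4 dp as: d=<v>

d^3_{2,1}(β=2.8015) via Wigner's sum:
Half-angle: c=0.169228, s=0.985577. N=√(120·1·24·2)=75.894664
Admissible k: 0..1 (factorial args all ≥0)
  k=0: (−1)^1·75.8947/(24)·0.1692^5·0.9856^1 = -0.000433
  k=1: (−1)^2·75.8947/(12)·0.1692^3·0.9856^3 = +0.029344
d^3_{2,1}(2.8015) = -0.000433 +0.029344 = +0.028911

d=0.0289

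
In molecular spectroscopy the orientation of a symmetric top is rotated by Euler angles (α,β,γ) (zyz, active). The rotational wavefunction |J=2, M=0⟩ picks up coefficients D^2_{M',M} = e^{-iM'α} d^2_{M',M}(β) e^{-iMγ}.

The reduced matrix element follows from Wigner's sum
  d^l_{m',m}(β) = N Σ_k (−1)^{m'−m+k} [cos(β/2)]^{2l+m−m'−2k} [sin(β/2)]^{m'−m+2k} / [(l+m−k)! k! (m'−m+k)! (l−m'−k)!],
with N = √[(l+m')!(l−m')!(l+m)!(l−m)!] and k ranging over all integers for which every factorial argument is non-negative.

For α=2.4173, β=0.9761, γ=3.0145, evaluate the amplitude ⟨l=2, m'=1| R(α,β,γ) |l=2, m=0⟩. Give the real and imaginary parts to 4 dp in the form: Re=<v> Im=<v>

Split into d^2_{1,0}(β=0.9761) × two z-phases.
With c≡cos(β/2)=0.883249 and s≡sin(β/2)=0.468904, N=[6·1·2·2]^{1/2}=4.898979
Admissible k: 0..1 (factorial args all ≥0)
  k=0: (−1)^1·4.8990/(2)·0.8832^3·0.4689^1 = -0.791424
  k=1: (−1)^2·4.8990/(2)·0.8832^1·0.4689^3 = +0.223055
d^2_{1,0}(0.9761) = -0.791424 +0.223055 = -0.568369
Phases: e^{-i·(1)·2.4173}=-0.748968-0.662606i, e^{-i·(0)·3.0145}=+1.000000+0.000000i ⇒ D=+0.425691+0.376605i

Re=0.4257 Im=0.3766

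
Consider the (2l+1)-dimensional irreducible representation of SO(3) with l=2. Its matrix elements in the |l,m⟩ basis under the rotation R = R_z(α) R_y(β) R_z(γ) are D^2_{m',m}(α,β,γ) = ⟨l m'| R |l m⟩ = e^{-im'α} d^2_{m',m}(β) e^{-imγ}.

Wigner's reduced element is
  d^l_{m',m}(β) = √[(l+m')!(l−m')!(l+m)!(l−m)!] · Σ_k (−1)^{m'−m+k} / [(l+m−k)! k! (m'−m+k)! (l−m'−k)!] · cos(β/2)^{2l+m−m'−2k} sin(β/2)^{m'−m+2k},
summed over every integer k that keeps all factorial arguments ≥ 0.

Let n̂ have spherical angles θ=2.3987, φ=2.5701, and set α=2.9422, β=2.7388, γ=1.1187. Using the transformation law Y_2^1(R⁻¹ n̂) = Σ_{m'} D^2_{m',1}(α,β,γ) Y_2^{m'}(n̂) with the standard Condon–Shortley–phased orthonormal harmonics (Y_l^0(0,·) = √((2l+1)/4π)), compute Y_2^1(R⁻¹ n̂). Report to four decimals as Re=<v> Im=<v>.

Need the full column D^2_{m',1} for m'=−2..2 at α=2.9422, β=2.7388, γ=1.1187.
cos(β/2)=0.200038, sin(β/2)=0.979788
d^2_{-2,1}: single k=3 term ⇒ +0.376304;  D = +0.020052-0.375769i
d^2_{-1,1}: k∈[2..3] ⇒ +0.115242 -0.921571 = -0.806330;  D = +0.201601-0.780721i
d^2_{0,1}: k∈[1..2] ⇒ +0.019211 -0.460876 = -0.441665;  D = -0.192942+0.397293i
d^2_{1,1}: k∈[0..1] ⇒ +0.001601 -0.115242 = -0.113640;  D = +0.068908-0.090365i
d^2_{2,1}: single k=0 term ⇒ -0.015685;  D = -0.011793+0.010342i
Y_2^{m'}(θ=2.3987,φ=2.5701) and Σ D·Y over m':
  (+0.0201-0.3758i)·(+0.0733+0.1608i)  (+0.2016-0.7807i)·(+0.3237+0.2082i)  (-0.1929+0.3973i)·(+0.1979+0.0000i)  (+0.0689-0.0904i)·(-0.3237+0.2082i)  (-0.0118+0.0103i)·(+0.0733-0.1608i)
Y_2^1(R⁻¹ n̂) = +0.248814-0.110232i

Re=0.2488 Im=-0.1102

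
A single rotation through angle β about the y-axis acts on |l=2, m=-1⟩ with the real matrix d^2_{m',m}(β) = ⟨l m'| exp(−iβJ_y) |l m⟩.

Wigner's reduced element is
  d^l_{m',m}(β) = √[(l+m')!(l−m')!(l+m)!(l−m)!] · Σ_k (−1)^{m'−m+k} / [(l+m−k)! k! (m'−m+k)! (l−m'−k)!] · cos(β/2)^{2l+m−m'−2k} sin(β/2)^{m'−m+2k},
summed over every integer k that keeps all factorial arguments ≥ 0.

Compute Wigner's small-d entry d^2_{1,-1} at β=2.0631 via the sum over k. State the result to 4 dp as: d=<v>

d=0.0403

d^2_{1,-1}(β=2.0631) via Wigner's sum:
With c≡cos(β/2)=0.513489 and s≡sin(β/2)=0.858096, N=[6·1·1·6]^{1/2}=6.000000
k∈{0,1} keeps every argument non-negative
  k=0: (−1)^2·6.0000/(2)·0.5135^2·0.8581^2 = +0.582446
  k=1: (−1)^3·6.0000/(6)·0.5135^0·0.8581^4 = -0.542180
d^2_{1,-1}(2.0631) = +0.582446 -0.542180 = +0.040267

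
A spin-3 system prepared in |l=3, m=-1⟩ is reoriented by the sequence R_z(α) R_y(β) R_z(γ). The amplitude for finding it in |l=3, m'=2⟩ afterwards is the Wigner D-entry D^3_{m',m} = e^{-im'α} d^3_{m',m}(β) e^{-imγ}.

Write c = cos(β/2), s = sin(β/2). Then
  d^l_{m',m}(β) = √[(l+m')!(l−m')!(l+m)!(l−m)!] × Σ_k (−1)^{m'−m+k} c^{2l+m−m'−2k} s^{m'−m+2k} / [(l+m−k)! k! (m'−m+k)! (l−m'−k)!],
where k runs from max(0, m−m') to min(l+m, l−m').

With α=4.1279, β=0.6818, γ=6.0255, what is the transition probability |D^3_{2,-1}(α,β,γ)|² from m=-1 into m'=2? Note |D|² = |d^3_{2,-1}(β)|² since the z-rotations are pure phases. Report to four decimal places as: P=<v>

First d^3_{2,-1}(β=0.6818), then the phase factors e^{-i(2)α} and e^{-i(-1)γ}:
c=cos(0.6818/2)=0.942454, s=sin(0.6818/2)=0.334335; N=√[120·1·2·24]=75.894664
Admissible k: 0..1 (factorial args all ≥0)
  k=0: (−1)^3·75.8947/(12)·0.9425^3·0.3343^3 = -0.197860
  k=1: (−1)^4·75.8947/(24)·0.9425^1·0.3343^5 = +0.012450
d^3_{2,-1}(0.6818) = -0.197860 +0.012450 = -0.185410
|D^3_{2,-1}|² = |d^3_{2,-1}(β)|² = (-0.185410)² = 0.034377 (the z-rotation phases have unit modulus)

P=0.0344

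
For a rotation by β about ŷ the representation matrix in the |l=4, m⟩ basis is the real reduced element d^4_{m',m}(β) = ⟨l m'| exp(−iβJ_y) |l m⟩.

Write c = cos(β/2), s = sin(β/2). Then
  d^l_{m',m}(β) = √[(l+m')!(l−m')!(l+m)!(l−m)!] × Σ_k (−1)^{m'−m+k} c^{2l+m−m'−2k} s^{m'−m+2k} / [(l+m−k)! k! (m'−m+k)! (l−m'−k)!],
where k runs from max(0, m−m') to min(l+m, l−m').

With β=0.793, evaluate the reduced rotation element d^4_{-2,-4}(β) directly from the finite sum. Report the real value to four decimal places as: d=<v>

d=0.4861

d^4_{-2,-4}(β=0.793) via Wigner's sum:
With c≡cos(β/2)=0.922418 and s≡sin(β/2)=0.386192, N=[2·720·1·40320]^{1/2}=7619.763776
Admissible k: 0..0 (factorial args all ≥0)
  k=0: (−1)^2·7619.7638/(1440)·0.9224^6·0.3862^2 = +0.486131
d^4_{-2,-4}(0.793) = +0.486131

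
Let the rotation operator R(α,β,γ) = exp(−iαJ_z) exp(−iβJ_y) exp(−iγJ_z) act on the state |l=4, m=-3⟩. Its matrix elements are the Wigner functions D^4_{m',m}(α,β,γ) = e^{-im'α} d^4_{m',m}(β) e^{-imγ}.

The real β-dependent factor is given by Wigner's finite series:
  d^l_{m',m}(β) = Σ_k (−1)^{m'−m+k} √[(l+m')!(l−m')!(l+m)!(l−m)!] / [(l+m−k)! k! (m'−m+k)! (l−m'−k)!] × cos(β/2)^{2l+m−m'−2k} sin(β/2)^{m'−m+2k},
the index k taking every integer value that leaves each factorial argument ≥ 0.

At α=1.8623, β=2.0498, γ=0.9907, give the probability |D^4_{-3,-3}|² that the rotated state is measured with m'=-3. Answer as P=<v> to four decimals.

First d^4_{-3,-3}(β=2.0498), then the phase factors e^{-i(-3)α} and e^{-i(-3)γ}:
Half-angle: c=0.519184, s=0.854662. N=√(1·5040·1·5040)=5040.000000
k: max(0,(-3)−(-3))=0 … min(4+(-3),4−(-3))=1
  k=0: (−1)^0·5040.0000/(5040)·0.5192^8·0.8547^0 = +0.005279
  k=1: (−1)^1·5040.0000/(720)·0.5192^6·0.8547^2 = -0.100142
d^4_{-3,-3}(2.0498) = +0.005279 -0.100142 = -0.094863
|D^4_{-3,-3}|² = |d^4_{-3,-3}(β)|² = (-0.094863)² = 0.008999 (the z-rotation phases have unit modulus)

P=0.0090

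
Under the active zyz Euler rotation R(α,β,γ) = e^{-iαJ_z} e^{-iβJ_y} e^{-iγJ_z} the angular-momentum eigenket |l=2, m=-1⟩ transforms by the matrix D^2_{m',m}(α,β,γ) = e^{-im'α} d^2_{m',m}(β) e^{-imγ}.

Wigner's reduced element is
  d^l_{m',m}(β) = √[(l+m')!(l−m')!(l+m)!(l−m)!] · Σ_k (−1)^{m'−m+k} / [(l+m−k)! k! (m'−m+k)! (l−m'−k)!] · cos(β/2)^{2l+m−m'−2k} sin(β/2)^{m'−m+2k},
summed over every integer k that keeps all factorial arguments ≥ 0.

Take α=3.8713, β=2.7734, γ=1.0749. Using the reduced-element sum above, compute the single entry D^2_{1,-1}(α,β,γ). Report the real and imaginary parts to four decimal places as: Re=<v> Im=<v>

First d^2_{1,-1}(β=2.7734), then the phase factors e^{-i(1)α} and e^{-i(-1)γ}:
Half-angle: c=0.183058, s=0.983102. N=√(6·1·1·6)=6.000000
Admissible k: 0..1 (factorial args all ≥0)
  k=0: (−1)^2·6.0000/(2)·0.1831^2·0.9831^2 = +0.097162
  k=1: (−1)^3·6.0000/(6)·0.1831^0·0.9831^4 = -0.934102
d^2_{1,-1}(2.7734) = +0.097162 -0.934102 = -0.836940
D = (-0.745370+0.666652i)·(-0.836940)·(+0.475820+0.879543i) = +0.787569+0.283202i

Re=0.7876 Im=0.2832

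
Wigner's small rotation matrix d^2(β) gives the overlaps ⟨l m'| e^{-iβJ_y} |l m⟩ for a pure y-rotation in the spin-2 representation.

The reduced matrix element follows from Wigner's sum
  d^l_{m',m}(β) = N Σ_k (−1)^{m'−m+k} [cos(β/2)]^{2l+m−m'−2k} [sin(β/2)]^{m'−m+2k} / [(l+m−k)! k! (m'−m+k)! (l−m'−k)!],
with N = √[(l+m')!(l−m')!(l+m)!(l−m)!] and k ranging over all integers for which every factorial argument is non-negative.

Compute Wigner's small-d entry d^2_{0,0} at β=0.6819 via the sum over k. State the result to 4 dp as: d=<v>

d=0.4041

d^2_{0,0}(β=0.6819) via Wigner's sum:
c=cos(0.6819/2)=0.942437, s=sin(0.6819/2)=0.334383; N=√[2·2·2·2]=4.000000
k: max(0,(0)−(0))=0 … min(2+(0),2−(0))=2
  k=0: (−1)^0·4.0000/(4)·0.9424^4·0.3344^0 = +0.788878
  k=1: (−1)^1·4.0000/(1)·0.9424^2·0.3344^2 = -0.397239
  k=2: (−1)^2·4.0000/(4)·0.9424^0·0.3344^4 = +0.012502
d^2_{0,0}(0.6819) = +0.788878 -0.397239 +0.012502 = +0.404141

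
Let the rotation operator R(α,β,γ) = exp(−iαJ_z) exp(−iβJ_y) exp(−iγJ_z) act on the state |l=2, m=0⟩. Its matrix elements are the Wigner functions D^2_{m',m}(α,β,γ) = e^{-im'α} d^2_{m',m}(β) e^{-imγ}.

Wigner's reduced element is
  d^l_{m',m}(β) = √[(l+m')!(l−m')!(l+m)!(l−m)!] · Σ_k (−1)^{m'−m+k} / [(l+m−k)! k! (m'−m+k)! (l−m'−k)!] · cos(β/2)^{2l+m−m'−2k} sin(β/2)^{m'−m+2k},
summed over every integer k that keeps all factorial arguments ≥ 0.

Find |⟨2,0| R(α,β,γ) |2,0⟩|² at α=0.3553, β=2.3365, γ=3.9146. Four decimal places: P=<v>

Split into d^2_{0,0}(β=2.3365) × two z-phases.
Half-angle: c=0.391762, s=0.920066. N=√(2·2·2·2)=4.000000
k: max(0,(0)−(0))=0 … min(2+(0),2−(0))=2
  k=0: (−1)^0·4.0000/(4)·0.3918^4·0.9201^0 = +0.023555
  k=1: (−1)^1·4.0000/(1)·0.3918^2·0.9201^2 = -0.519689
  k=2: (−1)^2·4.0000/(4)·0.3918^0·0.9201^4 = +0.716600
d^2_{0,0}(2.3365) = +0.023555 -0.519689 +0.716600 = +0.220466
|D^2_{0,0}|² = |d^2_{0,0}(β)|² = (+0.220466)² = 0.048605 (the z-rotation phases have unit modulus)

P=0.0486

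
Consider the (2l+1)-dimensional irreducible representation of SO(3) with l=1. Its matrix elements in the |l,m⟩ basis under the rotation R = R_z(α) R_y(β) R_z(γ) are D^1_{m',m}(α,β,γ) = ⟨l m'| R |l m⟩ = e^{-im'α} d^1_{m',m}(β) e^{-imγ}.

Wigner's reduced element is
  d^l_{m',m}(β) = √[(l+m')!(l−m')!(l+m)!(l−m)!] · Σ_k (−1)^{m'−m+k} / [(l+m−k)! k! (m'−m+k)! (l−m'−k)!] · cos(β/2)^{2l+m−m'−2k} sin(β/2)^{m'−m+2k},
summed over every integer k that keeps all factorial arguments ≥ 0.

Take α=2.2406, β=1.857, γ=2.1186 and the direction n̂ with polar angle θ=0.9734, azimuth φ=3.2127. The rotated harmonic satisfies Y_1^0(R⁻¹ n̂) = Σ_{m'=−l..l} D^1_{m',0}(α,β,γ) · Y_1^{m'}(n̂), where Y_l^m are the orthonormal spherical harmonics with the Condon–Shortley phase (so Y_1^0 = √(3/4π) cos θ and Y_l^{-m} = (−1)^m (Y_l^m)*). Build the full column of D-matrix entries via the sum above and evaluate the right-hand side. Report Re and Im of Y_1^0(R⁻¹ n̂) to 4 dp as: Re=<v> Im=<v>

Re=0.1408 Im=0.0000

Need the full column D^1_{m',0} for m'=−1..1 at α=2.2406, β=1.857, γ=2.1186.
cos(β/2)=0.599036, sin(β/2)=0.800722
d^1_{-1,0}: single k=1 term ⇒ +0.678343;  D = -0.421137+0.531783i
d^1_{0,0}: k∈[0..1] ⇒ +0.358844 -0.641156 = -0.282312;  D = -0.282312+0.000000i
d^1_{1,0}: single k=0 term ⇒ -0.678343;  D = +0.421137+0.531783i
Y_1^{m'}(θ=0.9734,φ=3.2127) and Σ D·Y over m':
  (-0.4211+0.5318i)·(-0.2849+0.0203i)  (-0.2823+0.0000i)·(+0.2748+0.0000i)  (+0.4211+0.5318i)·(+0.2849+0.0203i)
Y_1^0(R⁻¹ n̂) = +0.140818+0.000000i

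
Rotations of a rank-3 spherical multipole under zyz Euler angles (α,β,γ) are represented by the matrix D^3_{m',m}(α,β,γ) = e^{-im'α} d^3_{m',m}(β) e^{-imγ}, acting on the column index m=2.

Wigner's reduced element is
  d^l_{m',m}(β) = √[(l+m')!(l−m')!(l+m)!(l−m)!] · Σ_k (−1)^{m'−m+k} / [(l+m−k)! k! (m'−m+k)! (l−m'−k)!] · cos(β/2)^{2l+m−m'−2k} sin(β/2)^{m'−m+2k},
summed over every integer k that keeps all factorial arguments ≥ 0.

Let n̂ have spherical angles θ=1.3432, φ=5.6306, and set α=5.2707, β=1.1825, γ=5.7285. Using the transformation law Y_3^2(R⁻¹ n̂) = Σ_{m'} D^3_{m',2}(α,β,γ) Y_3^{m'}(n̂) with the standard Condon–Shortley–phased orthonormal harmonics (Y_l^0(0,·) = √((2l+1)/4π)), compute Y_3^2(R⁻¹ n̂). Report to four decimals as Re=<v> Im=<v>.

Re=-0.1215 Im=-0.0447

Need the full column D^3_{m',2} for m'=−3..3 at α=5.2707, β=1.1825, γ=5.7285.
cos(β/2)=0.830245, sin(β/2)=0.557399
d^3_{-3,2}: single k=5 term ⇒ +0.109424;  D = -0.038270-0.102514i
d^3_{-2,2}: k∈[4..5] ⇒ +0.332696 -0.029992 = +0.302705;  D = +0.184442-0.240023i
d^3_{-1,2}: k∈[3..4] ⇒ +0.626826 -0.141266 = +0.485560;  D = +0.483283+0.046970i
d^3_{0,2}: k∈[2..3] ⇒ +0.808570 -0.364450 = +0.444120;  D = +0.197733+0.397673i
d^3_{1,2}: k∈[1..2] ⇒ +0.695339 -0.626826 = +0.068513;  D = -0.035873+0.058371i
d^3_{2,2}: k∈[0..1] ⇒ +0.327519 -0.738120 = -0.410601;  D = +0.410590-0.002977i
d^3_{3,2}: single k=0 term ⇒ -0.538607;  D = +0.288635+0.454739i
Y_3^{m'}(θ=1.3432,φ=5.6306) and Σ D·Y over m':
  (-0.0383-0.1025i)·(-0.1456+0.3572i)  (+0.1844-0.2400i)·(+0.0575+0.2112i)  (+0.4833+0.0470i)·(-0.1865-0.1425i)  (+0.1977+0.3977i)·(-0.2312+0.0000i)  (-0.0359+0.0584i)·(+0.1865-0.1425i)  (+0.4106-0.0030i)·(+0.0575-0.2112i)  (+0.2886+0.4547i)·(+0.1456+0.3572i)
Y_3^2(R⁻¹ n̂) = -0.121500-0.044722i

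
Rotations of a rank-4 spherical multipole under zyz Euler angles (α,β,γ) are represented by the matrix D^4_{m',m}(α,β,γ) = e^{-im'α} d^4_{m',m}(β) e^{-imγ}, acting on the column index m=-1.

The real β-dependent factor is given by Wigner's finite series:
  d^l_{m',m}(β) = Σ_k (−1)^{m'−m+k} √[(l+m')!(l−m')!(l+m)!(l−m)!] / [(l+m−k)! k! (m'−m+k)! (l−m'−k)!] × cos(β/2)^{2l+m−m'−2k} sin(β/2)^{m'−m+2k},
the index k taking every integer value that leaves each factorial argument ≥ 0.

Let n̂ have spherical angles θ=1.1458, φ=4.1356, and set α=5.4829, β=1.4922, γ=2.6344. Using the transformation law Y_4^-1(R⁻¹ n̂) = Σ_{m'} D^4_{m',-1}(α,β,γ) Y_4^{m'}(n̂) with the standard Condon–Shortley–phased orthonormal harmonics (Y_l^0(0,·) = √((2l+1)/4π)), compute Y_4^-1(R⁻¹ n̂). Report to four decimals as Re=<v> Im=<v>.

Need the full column D^4_{m',-1} for m'=−4..4 at α=5.4829, β=1.4922, γ=2.6344.
cos(β/2)=0.734342, sin(β/2)=0.678780
d^4_{-4,-1}: single k=3 term ⇒ +0.499772;  D = +0.421635-0.268320i
d^4_{-3,-1}: k∈[2..3] ⇒ +0.573479 -0.816635 = -0.243156;  D = -0.236555-0.056273i
d^4_{-2,-1}: k∈[1..3] ⇒ +0.331629 -1.416721 +0.806965 = -0.278127;  D = -0.142271-0.238984i
d^4_{-1,-1}: k∈[0..3] ⇒ +0.084564 -1.083773 +1.851954 -0.527437 = +0.325307;  D = -0.084673+0.314095i
d^4_{0,-1}: k∈[0..3] ⇒ -0.349568 +1.792026 -1.531109 +0.218030 = +0.129380;  D = -0.113092+0.062843i
d^4_{1,-1}: k∈[0..3] ⇒ +0.722516 -1.851954 +0.791155 -0.045064 = -0.383347;  D = +0.366999+0.110754i
d^4_{2,-1}: k∈[0..2] ⇒ -0.944481 +1.210448 -0.206842 = +0.059126;  D = -0.027167-0.052514i
d^4_{3,-1}: k∈[0..1] ⇒ +0.816635 -0.418640 = +0.397995;  D = +0.126278-0.377430i
d^4_{4,-1}: single k=0 term ⇒ -0.427006;  D = -0.384933+0.184826i
Y_4^{m'}(θ=1.1458,φ=4.1356) and Σ D·Y over m':
  (+0.4216-0.2683i)·(-0.2047+0.2259i)  (-0.2366-0.0563i)·(+0.3853+0.0620i)  (-0.1423-0.2390i)·(-0.0214-0.0482i)  (-0.0847+0.3141i)·(+0.1754-0.2696i)  (-0.1131+0.0628i)·(-0.1152+0.0000i)  (+0.3670+0.1108i)·(-0.1754-0.2696i)  (-0.0272-0.0525i)·(-0.0214+0.0482i)  (+0.1263-0.3774i)·(-0.3853+0.0620i)  (-0.3849+0.1848i)·(-0.2047-0.2259i)
Y_4^-1(R⁻¹ n̂) = +0.024907+0.280273i

Re=0.0249 Im=0.2803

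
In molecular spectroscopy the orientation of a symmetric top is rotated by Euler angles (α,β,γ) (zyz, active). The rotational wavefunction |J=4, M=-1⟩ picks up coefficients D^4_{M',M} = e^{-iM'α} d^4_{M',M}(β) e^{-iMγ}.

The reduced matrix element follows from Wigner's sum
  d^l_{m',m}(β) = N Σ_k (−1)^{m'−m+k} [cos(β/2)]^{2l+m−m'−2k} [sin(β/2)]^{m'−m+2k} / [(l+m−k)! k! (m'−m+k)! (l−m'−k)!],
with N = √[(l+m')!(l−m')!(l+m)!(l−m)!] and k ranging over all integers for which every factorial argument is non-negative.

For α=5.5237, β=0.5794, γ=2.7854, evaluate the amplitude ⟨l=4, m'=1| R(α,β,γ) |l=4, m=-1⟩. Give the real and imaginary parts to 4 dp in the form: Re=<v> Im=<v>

D^4_{1,-1}(5.5237,0.5794,2.7854) = e^{-i·1·5.5237}·d^4_{1,-1}(0.5794)·e^{-i·-1·2.7854}. Compute d first:
With c≡cos(β/2)=0.958330 and s≡sin(β/2)=0.285665, N=[120·6·6·120]^{1/2}=720.000000
Admissible k: 0..3 (factorial args all ≥0)
  k=0: (−1)^2·720.0000/(72)·0.9583^6·0.2857^2 = +0.632125
  k=1: (−1)^3·720.0000/(24)·0.9583^4·0.2857^4 = -0.168503
  k=2: (−1)^4·720.0000/(48)·0.9583^2·0.2857^6 = +0.007486
  k=3: (−1)^5·720.0000/(720)·0.9583^0·0.2857^8 = -0.000044
d^4_{1,-1}(0.5794) = +0.632125 -0.168503 +0.007486 -0.000044 = +0.471064
Attach z-rotation phases: D = e^{-i(1)(5.5237)}·(+0.471064)·e^{-i(-1)(2.7854)} = -0.433272-0.184868i

Re=-0.4333 Im=-0.1849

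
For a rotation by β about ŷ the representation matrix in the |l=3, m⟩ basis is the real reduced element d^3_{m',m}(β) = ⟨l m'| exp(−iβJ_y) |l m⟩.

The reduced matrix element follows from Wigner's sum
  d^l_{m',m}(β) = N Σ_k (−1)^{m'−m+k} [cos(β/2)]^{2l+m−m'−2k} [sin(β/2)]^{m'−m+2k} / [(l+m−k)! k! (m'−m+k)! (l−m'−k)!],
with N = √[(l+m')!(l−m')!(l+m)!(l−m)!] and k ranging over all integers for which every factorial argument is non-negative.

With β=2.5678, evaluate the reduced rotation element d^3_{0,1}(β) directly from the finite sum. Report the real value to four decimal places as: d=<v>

d=0.5939

d^3_{0,1}(β=2.5678) via Wigner's sum:
c=cos(2.5678/2)=0.282977, s=sin(2.5678/2)=0.959127; N=√[6·6·24·2]=41.569219
The bounds max(0,m−m')=1 and min(l+m,l−m')=3 give 3 terms
  k=1: (−1)^0·41.5692/(12)·0.2830^5·0.9591^1 = +0.006029
  k=2: (−1)^1·41.5692/(4)·0.2830^3·0.9591^3 = -0.207775
  k=3: (−1)^2·41.5692/(12)·0.2830^1·0.9591^5 = +0.795649
d^3_{0,1}(2.5678) = +0.006029 -0.207775 +0.795649 = +0.593903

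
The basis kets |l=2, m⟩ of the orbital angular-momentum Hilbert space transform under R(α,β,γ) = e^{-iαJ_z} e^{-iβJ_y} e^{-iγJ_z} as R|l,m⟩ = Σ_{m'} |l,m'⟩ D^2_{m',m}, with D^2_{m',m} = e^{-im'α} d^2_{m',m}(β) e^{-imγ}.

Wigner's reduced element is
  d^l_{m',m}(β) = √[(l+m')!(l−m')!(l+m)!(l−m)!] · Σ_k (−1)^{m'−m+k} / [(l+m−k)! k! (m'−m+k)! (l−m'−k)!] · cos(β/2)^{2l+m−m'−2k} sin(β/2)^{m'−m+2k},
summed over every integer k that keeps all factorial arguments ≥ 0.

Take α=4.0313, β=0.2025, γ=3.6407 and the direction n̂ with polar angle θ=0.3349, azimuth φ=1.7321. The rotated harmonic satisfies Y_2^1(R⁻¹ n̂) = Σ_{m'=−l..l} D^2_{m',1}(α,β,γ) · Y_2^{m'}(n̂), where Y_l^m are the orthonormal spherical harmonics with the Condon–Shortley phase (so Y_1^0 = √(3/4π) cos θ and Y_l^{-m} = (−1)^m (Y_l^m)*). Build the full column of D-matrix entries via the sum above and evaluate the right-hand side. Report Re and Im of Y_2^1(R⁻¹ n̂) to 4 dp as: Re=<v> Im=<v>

Re=-0.3215 Im=-0.0149

Need the full column D^2_{m',1} for m'=−2..2 at α=4.0313, β=0.2025, γ=3.6407.
cos(β/2)=0.994879, sin(β/2)=0.101077
d^2_{-2,1}: single k=3 term ⇒ +0.002055;  D = -0.000589-0.001969i
d^2_{-1,1}: k∈[2..3] ⇒ +0.030337 -0.000104 = +0.030232;  D = +0.027955+0.011511i
d^2_{0,1}: k∈[1..2] ⇒ +0.243803 -0.002517 = +0.241286;  D = -0.211852+0.115490i
d^2_{1,1}: k∈[0..1] ⇒ +0.979671 -0.030337 = +0.949335;  D = +0.171809-0.933658i
d^2_{2,1}: single k=0 term ⇒ -0.199064;  D = -0.129413-0.151257i
Y_2^{m'}(θ=0.3349,φ=1.7321) and Σ D·Y over m':
  (-0.0006-0.0020i)·(-0.0396+0.0132i)  (+0.0280+0.0115i)·(-0.0385-0.2367i)  (-0.2119+0.1155i)·(+0.5286+0.0000i)  (+0.1718-0.9337i)·(+0.0385-0.2367i)  (-0.1294-0.1513i)·(-0.0396-0.0132i)
Y_2^1(R⁻¹ n̂) = -0.321538-0.014874i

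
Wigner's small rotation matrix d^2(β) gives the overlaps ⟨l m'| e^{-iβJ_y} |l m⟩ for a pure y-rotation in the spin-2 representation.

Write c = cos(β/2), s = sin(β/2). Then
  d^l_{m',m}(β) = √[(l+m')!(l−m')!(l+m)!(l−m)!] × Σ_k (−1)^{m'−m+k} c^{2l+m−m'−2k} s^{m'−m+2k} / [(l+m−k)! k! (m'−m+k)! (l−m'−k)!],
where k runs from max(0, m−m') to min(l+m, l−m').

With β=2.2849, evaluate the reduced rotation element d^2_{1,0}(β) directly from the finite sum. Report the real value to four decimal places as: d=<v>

d^2_{1,0}(β=2.2849) via Wigner's sum:
With c≡cos(β/2)=0.415367 and s≡sin(β/2)=0.909654, N=[6·1·2·2]^{1/2}=4.898979
The bounds max(0,m−m')=0 and min(l+m,l−m')=1 give 2 terms
  k=0: (−1)^1·4.8990/(2)·0.4154^3·0.9097^1 = -0.159679
  k=1: (−1)^2·4.8990/(2)·0.4154^1·0.9097^3 = +0.765837
d^2_{1,0}(2.2849) = -0.159679 +0.765837 = +0.606158

d=0.6062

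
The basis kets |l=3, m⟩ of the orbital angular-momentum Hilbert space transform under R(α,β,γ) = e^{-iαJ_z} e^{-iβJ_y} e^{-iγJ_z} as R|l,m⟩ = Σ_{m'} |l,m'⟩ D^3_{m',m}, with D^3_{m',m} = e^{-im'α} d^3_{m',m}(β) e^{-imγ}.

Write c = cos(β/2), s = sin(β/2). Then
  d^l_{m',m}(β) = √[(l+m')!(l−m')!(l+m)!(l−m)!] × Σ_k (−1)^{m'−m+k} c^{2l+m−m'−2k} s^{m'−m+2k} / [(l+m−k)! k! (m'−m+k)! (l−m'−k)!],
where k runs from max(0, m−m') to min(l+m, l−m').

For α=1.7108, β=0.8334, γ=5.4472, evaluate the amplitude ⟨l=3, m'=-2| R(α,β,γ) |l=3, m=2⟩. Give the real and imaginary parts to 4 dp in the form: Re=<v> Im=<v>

First d^3_{-2,2}(β=0.8334), then the phase factors e^{-i(-2)α} and e^{-i(2)γ}:
Half-angle: c=0.914430, s=0.404745. N=√(1·120·120·1)=120.000000
k∈{4,5} keeps every argument non-negative
  k=4: (−1)^0·120.0000/(24)·0.9144^2·0.4047^4 = +0.112201
  k=5: (−1)^1·120.0000/(120)·0.9144^0·0.4047^6 = -0.004396
d^3_{-2,2}(0.8334) = +0.112201 -0.004396 = +0.107805
D = (-0.961053-0.276363i)·(+0.107805)·(-0.101002+0.994886i) = +0.040105-0.100067i

Re=0.0401 Im=-0.1001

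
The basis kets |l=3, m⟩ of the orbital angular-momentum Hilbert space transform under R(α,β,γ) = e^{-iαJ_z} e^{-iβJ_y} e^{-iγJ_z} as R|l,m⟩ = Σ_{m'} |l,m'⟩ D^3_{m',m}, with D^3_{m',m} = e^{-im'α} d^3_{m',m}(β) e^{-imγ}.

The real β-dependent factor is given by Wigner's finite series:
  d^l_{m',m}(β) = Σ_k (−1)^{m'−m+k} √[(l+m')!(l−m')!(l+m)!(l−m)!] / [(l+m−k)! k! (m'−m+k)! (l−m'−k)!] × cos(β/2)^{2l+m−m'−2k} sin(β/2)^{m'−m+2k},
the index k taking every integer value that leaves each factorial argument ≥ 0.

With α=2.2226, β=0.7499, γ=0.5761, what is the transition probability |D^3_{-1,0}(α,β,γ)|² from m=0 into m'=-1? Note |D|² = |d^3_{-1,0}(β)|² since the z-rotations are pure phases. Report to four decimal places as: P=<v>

D^3_{-1,0}(2.2226,0.7499,0.5761) = e^{-i·-1·2.2226}·d^3_{-1,0}(0.7499)·e^{-i·0·0.5761}. Compute d first:
c=cos(0.7499/2)=0.930526, s=sin(0.7499/2)=0.366226; N=√[2·24·6·6]=41.569219
The bounds max(0,m−m')=1 and min(l+m,l−m')=3 give 3 terms
  k=1: (−1)^0·41.5692/(12)·0.9305^5·0.3662^1 = +0.885079
  k=2: (−1)^1·41.5692/(4)·0.9305^3·0.3662^3 = -0.411287
  k=3: (−1)^2·41.5692/(12)·0.9305^1·0.3662^5 = +0.021236
d^3_{-1,0}(0.7499) = +0.885079 -0.411287 +0.021236 = +0.495028
|D^3_{-1,0}|² = |d^3_{-1,0}(β)|² = (+0.495028)² = 0.245053 (the z-rotation phases have unit modulus)

P=0.2451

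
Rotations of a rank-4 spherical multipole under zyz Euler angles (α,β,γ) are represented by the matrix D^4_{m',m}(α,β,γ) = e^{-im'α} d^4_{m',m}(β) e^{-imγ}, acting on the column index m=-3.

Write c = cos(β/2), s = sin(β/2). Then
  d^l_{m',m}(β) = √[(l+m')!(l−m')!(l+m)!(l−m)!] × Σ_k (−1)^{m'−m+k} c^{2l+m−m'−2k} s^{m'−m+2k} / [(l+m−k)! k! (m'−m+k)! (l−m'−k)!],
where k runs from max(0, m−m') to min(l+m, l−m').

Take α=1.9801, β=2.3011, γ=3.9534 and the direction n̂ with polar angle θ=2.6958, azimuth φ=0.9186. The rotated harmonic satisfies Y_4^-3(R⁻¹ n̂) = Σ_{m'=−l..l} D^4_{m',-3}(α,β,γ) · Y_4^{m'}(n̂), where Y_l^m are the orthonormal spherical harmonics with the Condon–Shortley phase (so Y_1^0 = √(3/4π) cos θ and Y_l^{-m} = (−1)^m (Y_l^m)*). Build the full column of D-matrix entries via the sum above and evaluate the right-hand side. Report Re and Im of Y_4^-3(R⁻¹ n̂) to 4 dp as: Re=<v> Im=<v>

Re=0.1094 Im=0.2389

Need the full column D^4_{m',-3} for m'=−4..4 at α=1.9801, β=2.3011, γ=3.9534.
cos(β/2)=0.407985, sin(β/2)=0.912988
d^4_{-4,-3}: single k=1 term ⇒ +0.004859;  D = +0.002901+0.003898i
d^4_{-3,-3}: k∈[0..1] ⇒ +0.000768 -0.026909 = -0.026141;  D = -0.013029+0.022663i
d^4_{-2,-3}: k∈[0..1] ⇒ -0.006427 +0.096562 = +0.090134;  D = -0.089565-0.010113i
d^4_{-1,-3}: k∈[0..1] ⇒ +0.030512 -0.254659 = -0.224147;  D = -0.065569-0.214342i
d^4_{0,-3}: k∈[0..1] ⇒ -0.101785 +0.509711 = +0.407926;  D = +0.310372-0.264714i
d^4_{1,-3}: k∈[0..1] ⇒ +0.254659 -0.765158 = -0.510499;  D = +0.458489+0.224493i
d^4_{2,-3}: k∈[0..1] ⇒ -0.483555 +0.807171 = +0.323617;  D = -0.014887+0.323274i
d^4_{3,-3}: k∈[0..1] ⇒ +0.674806 -0.482750 = +0.192056;  D = +0.179521-0.068247i
d^4_{4,-3}: single k=0 term ⇒ -0.610164;  D = +0.425889+0.436942i
Y_4^{m'}(θ=2.6958,φ=0.9186) and Σ D·Y over m':
  (+0.0029+0.0039i)·(-0.0132+0.0078i)  (-0.0130+0.0227i)·(+0.0839+0.0341i)  (-0.0896-0.0101i)·(-0.0769-0.2819i)  (-0.0656-0.2143i)·(-0.3014+0.3947i)  (+0.3104-0.2647i)·(+0.1876+0.0000i)  (+0.4585+0.2245i)·(+0.3014+0.3947i)  (-0.0149+0.3233i)·(-0.0769+0.2819i)  (+0.1795-0.0682i)·(-0.0839+0.0341i)  (+0.4259+0.4369i)·(-0.0132-0.0078i)
Y_4^-3(R⁻¹ n̂) = +0.109361+0.238891i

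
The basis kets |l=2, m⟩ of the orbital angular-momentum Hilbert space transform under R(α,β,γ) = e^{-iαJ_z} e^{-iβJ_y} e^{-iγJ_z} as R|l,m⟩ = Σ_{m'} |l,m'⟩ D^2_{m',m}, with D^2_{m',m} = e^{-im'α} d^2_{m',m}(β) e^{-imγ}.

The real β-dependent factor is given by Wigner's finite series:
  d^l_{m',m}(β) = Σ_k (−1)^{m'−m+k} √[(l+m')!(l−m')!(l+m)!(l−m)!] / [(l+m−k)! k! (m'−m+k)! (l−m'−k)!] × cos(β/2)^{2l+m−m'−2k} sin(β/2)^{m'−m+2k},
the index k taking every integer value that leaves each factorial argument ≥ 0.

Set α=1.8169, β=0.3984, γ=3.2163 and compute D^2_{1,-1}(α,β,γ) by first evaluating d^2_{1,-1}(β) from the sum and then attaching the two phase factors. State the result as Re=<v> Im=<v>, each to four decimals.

First d^2_{1,-1}(β=0.3984), then the phase factors e^{-i(1)α} and e^{-i(-1)γ}:
With c≡cos(β/2)=0.980225 and s≡sin(β/2)=0.197885, N=[6·1·1·6]^{1/2}=6.000000
k: max(0,(-1)−(1))=0 … min(2+(-1),2−(1))=1
  k=0: (−1)^2·6.0000/(2)·0.9802^2·0.1979^2 = +0.112875
  k=1: (−1)^3·6.0000/(6)·0.9802^0·0.1979^4 = -0.001533
d^2_{1,-1}(0.3984) = +0.112875 -0.001533 = +0.111342
Attach z-rotation phases: D = e^{-i(1)(1.8169)}·(+0.111342)·e^{-i(-1)(3.2163)} = +0.018990+0.109711i

Re=0.0190 Im=0.1097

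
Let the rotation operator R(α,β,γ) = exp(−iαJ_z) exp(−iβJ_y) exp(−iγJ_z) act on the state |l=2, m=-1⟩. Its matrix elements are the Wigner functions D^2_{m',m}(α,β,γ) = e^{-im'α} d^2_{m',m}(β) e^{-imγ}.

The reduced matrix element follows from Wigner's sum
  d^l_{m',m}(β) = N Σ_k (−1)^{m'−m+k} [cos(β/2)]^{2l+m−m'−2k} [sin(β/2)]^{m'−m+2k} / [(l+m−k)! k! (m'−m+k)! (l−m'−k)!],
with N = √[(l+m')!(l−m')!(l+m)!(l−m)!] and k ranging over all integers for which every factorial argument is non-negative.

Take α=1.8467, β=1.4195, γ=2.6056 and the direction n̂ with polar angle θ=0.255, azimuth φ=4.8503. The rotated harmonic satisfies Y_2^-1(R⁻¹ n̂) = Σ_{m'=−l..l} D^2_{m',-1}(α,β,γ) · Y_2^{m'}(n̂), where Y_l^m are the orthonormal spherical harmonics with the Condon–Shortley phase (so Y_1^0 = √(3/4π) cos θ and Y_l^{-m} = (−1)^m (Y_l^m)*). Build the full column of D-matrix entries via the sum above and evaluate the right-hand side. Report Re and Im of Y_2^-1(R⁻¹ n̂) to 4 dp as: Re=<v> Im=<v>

Re=-0.0682 Im=0.0373

Need the full column D^2_{m',-1} for m'=−2..2 at α=1.8467, β=1.4195, γ=2.6056.
cos(β/2)=0.758525, sin(β/2)=0.651644
d^2_{-2,-1}: single k=1 term ⇒ +0.568787;  D = +0.568716+0.008995i
d^2_{-1,-1}: k∈[0..1] ⇒ +0.331039 -0.732963 = -0.401924;  D = +0.103361+0.388406i
d^2_{0,-1}: k∈[0..1] ⇒ -0.696619 +0.514135 = -0.182485;  D = +0.156893-0.093194i
d^2_{1,-1}: k∈[0..1] ⇒ +0.732963 -0.180319 = +0.552643;  D = +0.400994+0.380287i
d^2_{2,-1}: single k=0 term ⇒ -0.419789;  D = -0.194965+0.371768i
Y_2^{m'}(θ=0.255,φ=4.8503) and Σ D·Y over m':
  (+0.5687+0.0090i)·(-0.0236+0.0067i)  (+0.1034+0.3884i)·(+0.0259+0.1868i)  (+0.1569-0.0932i)·(+0.5706+0.0000i)  (+0.4010+0.3803i)·(-0.0259+0.1868i)  (-0.1950+0.3718i)·(-0.0236-0.0067i)
Y_2^-1(R⁻¹ n̂) = -0.068182+0.037346i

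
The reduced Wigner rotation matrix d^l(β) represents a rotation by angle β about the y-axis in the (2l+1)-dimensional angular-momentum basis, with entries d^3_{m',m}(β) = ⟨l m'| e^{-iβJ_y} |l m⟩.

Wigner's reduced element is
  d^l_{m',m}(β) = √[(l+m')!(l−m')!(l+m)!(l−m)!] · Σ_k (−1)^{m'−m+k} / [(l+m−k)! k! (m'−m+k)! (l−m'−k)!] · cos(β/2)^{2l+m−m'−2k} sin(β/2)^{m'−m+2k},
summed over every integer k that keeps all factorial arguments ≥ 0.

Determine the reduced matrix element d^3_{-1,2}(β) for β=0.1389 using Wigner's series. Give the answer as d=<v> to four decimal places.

d^3_{-1,2}(β=0.1389) via Wigner's sum:
c=cos(0.1389/2)=0.997589, s=sin(0.1389/2)=0.069394; N=√[2·24·120·1]=75.894664
k: max(0,(2)−(-1))=3 … min(3+(2),3−(-1))=4
  k=3: (−1)^0·75.8947/(12)·0.9976^3·0.0694^3 = +0.002098
  k=4: (−1)^1·75.8947/(24)·0.9976^1·0.0694^5 = -0.000005
d^3_{-1,2}(0.1389) = +0.002098 -0.000005 = +0.002093

d=0.0021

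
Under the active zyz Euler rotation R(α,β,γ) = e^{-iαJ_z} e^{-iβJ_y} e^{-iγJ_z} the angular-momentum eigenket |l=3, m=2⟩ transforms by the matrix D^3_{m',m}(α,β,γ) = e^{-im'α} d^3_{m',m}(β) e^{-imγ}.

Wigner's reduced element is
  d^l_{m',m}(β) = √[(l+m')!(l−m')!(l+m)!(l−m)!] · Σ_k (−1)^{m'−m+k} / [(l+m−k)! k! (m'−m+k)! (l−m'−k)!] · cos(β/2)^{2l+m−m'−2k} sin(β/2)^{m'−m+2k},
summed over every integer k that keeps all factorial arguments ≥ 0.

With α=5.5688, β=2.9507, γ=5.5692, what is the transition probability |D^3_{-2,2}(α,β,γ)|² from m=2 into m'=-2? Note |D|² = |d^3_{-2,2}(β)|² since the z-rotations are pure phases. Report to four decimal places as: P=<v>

First d^3_{-2,2}(β=2.9507), then the phase factors e^{-i(-2)α} and e^{-i(2)γ}:
Half-angle: c=0.095301, s=0.995448. N=√(1·120·120·1)=120.000000
The bounds max(0,m−m')=4 and min(l+m,l−m')=5 give 2 terms
  k=4: (−1)^0·120.0000/(24)·0.0953^2·0.9954^4 = +0.044591
  k=5: (−1)^1·120.0000/(120)·0.0953^0·0.9954^6 = -0.973000
d^3_{-2,2}(2.9507) = +0.044591 -0.973000 = -0.928409
|D^3_{-2,2}|² = |d^3_{-2,2}(β)|² = (-0.928409)² = 0.861943 (the z-rotation phases have unit modulus)

P=0.8619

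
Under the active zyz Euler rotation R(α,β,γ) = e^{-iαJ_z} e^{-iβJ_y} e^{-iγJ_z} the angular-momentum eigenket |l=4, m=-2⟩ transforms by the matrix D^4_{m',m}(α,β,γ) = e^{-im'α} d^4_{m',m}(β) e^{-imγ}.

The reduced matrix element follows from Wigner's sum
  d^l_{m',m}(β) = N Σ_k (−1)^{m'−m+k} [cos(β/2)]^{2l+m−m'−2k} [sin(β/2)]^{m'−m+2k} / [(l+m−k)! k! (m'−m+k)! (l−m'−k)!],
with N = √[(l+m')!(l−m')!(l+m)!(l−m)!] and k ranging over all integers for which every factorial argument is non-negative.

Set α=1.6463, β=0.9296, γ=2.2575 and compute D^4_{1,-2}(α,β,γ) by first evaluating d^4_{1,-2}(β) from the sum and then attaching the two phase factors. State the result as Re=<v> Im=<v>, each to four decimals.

Re=0.4493 Im=-0.1258

D^4_{1,-2}(1.6463,0.9296,2.2575) = e^{-i·1·1.6463}·d^4_{1,-2}(0.9296)·e^{-i·-2·2.2575}. Compute d first:
With c≡cos(β/2)=0.893911 and s≡sin(β/2)=0.448244, N=[120·6·2·720]^{1/2}=1018.233765
Admissible k: 0..2 (factorial args all ≥0)
  k=0: (−1)^3·1018.2338/(72)·0.8939^5·0.4482^3 = -0.726993
  k=1: (−1)^4·1018.2338/(48)·0.8939^3·0.4482^5 = +0.274197
  k=2: (−1)^5·1018.2338/(240)·0.8939^1·0.4482^7 = -0.013789
d^4_{1,-2}(0.9296) = -0.726993 +0.274197 -0.013789 = -0.466586
Phases: e^{-i·(1)·1.6463}=-0.075432-0.997151i, e^{-i·(-2)·2.2575}=-0.196110-0.980582i ⇒ D=+0.449320-0.125753i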